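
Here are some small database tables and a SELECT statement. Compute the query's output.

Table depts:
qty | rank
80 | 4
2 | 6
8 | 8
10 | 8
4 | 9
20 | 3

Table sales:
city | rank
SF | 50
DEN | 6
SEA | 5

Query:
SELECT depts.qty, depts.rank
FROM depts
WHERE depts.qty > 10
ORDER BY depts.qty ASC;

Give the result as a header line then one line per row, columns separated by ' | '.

== RESULT ==
depts.qty | depts.rank
20 | 3
80 | 4

Derivation:
After WHERE (2 rows):
depts.qty | depts.rank
80 | 4
20 | 3
After SELECT (2 rows):
depts.qty | depts.rank
80 | 4
20 | 3
After ORDER BY (2 rows):
depts.qty | depts.rank
20 | 3
80 | 4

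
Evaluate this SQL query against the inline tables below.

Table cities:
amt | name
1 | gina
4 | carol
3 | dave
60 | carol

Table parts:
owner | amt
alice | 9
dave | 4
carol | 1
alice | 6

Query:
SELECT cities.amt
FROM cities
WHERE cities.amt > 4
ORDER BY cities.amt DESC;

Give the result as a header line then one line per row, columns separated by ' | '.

== RESULT ==
cities.amt
60

Derivation:
After WHERE (1 rows):
cities.amt | cities.name
60 | carol
After SELECT (1 rows):
cities.amt
60
After ORDER BY (1 rows):
cities.amt
60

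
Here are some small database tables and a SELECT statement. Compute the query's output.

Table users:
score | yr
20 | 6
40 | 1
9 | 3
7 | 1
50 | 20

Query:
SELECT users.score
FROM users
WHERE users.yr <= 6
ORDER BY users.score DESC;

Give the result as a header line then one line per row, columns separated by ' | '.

== RESULT ==
users.score
40
20
9
7

Derivation:
After WHERE (4 rows):
users.score | users.yr
20 | 6
40 | 1
9 | 3
7 | 1
After SELECT (4 rows):
users.score
20
40
9
7
After ORDER BY (4 rows):
users.score
40
20
9
7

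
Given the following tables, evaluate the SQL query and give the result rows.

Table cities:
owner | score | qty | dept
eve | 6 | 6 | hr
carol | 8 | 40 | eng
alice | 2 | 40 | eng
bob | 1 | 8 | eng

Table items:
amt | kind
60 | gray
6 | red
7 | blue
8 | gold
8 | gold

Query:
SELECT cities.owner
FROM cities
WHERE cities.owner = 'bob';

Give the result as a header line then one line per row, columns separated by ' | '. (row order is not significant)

== RESULT ==
cities.owner
bob

Derivation:
After WHERE (1 rows):
cities.owner | cities.score | cities.qty | cities.dept
bob | 1 | 8 | eng
After SELECT (1 rows):
cities.owner
bob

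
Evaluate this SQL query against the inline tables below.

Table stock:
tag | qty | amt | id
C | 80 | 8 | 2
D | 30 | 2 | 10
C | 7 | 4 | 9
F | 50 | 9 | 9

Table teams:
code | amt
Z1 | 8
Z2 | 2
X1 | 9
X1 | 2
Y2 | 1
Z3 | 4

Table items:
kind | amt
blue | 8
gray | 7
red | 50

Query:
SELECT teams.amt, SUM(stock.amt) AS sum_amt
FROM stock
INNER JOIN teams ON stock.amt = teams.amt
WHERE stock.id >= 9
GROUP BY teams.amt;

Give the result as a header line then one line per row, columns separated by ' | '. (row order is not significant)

After JOIN teams (5 rows):
stock.tag | stock.qty | stock.amt | stock.id | teams.code | teams.amt
C | 80 | 8 | 2 | Z1 | 8
D | 30 | 2 | 10 | Z2 | 2
D | 30 | 2 | 10 | X1 | 2
C | 7 | 4 | 9 | Z3 | 4
F | 50 | 9 | 9 | X1 | 9
After WHERE (4 rows):
stock.tag | stock.qty | stock.amt | stock.id | teams.code | teams.amt
D | 30 | 2 | 10 | Z2 | 2
D | 30 | 2 | 10 | X1 | 2
C | 7 | 4 | 9 | Z3 | 4
F | 50 | 9 | 9 | X1 | 9
After GROUP BY (3 rows):
teams.amt | sum_amt
2 | 4
4 | 4
9 | 9

== RESULT ==
teams.amt | sum_amt
2 | 4
4 | 4
9 | 9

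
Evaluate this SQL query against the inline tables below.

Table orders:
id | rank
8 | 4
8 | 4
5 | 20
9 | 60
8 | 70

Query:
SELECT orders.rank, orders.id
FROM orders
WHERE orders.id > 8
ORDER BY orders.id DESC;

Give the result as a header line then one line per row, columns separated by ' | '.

== RESULT ==
orders.rank | orders.id
60 | 9

Derivation:
After WHERE (1 rows):
orders.id | orders.rank
9 | 60
After SELECT (1 rows):
orders.rank | orders.id
60 | 9
After ORDER BY (1 rows):
orders.rank | orders.id
60 | 9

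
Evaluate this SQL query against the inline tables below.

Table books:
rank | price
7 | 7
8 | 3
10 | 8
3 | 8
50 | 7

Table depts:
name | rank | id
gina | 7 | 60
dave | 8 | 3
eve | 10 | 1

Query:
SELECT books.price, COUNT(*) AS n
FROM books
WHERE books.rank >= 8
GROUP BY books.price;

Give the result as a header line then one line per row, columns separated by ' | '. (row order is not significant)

After WHERE (3 rows):
books.rank | books.price
8 | 3
10 | 8
50 | 7
After GROUP BY (3 rows):
books.price | n
3 | 1
8 | 1
7 | 1

== RESULT ==
books.price | n
3 | 1
8 | 1
7 | 1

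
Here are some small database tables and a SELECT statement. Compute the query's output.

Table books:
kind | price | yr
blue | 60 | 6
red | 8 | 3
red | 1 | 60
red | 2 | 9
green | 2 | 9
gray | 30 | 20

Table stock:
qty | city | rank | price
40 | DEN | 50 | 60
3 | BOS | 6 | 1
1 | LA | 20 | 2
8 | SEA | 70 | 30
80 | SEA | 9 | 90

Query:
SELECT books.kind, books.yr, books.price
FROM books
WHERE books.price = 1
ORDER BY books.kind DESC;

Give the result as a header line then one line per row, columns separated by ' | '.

After WHERE (1 rows):
books.kind | books.price | books.yr
red | 1 | 60
After SELECT (1 rows):
books.kind | books.yr | books.price
red | 60 | 1
After ORDER BY (1 rows):
books.kind | books.yr | books.price
red | 60 | 1

== RESULT ==
books.kind | books.yr | books.price
red | 60 | 1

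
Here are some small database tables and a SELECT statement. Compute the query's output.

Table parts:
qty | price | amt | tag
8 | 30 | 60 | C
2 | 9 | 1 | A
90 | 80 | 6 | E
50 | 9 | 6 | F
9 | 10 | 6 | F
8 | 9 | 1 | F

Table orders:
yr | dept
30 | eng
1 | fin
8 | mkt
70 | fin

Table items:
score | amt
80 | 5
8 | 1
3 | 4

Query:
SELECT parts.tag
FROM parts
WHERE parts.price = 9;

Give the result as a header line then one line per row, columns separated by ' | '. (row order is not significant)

After WHERE (3 rows):
parts.qty | parts.price | parts.amt | parts.tag
2 | 9 | 1 | A
50 | 9 | 6 | F
8 | 9 | 1 | F
After SELECT (3 rows):
parts.tag
A
F
F

== RESULT ==
parts.tag
A
F
F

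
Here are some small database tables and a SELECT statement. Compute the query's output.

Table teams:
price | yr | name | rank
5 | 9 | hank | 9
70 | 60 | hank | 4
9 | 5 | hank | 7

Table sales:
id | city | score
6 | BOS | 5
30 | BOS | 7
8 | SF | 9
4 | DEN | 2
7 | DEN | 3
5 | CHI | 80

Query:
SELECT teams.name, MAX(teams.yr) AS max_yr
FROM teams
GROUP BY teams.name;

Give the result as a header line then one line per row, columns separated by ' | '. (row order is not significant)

After GROUP BY (1 rows):
teams.name | max_yr
hank | 60

== RESULT ==
teams.name | max_yr
hank | 60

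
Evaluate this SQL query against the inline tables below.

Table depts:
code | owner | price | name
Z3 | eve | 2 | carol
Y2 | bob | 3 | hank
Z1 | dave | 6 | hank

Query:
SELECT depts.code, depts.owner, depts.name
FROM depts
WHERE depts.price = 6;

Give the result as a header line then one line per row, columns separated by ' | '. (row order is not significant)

After WHERE (1 rows):
depts.code | depts.owner | depts.price | depts.name
Z1 | dave | 6 | hank
After SELECT (1 rows):
depts.code | depts.owner | depts.name
Z1 | dave | hank

== RESULT ==
depts.code | depts.owner | depts.name
Z1 | dave | hank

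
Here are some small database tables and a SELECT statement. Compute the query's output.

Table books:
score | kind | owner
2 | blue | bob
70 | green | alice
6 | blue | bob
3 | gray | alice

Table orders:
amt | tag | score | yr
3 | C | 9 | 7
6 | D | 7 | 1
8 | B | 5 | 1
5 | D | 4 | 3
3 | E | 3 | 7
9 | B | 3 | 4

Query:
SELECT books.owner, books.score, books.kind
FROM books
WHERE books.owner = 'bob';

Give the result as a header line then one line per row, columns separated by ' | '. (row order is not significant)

== RESULT ==
books.owner | books.score | books.kind
bob | 2 | blue
bob | 6 | blue

Derivation:
After WHERE (2 rows):
books.score | books.kind | books.owner
2 | blue | bob
6 | blue | bob
After SELECT (2 rows):
books.owner | books.score | books.kind
bob | 2 | blue
bob | 6 | blue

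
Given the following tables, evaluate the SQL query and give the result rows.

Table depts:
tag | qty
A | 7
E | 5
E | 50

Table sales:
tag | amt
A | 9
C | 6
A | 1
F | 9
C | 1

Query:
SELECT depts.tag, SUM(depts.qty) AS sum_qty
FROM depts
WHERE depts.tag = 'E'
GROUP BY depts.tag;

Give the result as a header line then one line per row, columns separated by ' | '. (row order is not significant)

== RESULT ==
depts.tag | sum_qty
E | 55

Derivation:
After WHERE (2 rows):
depts.tag | depts.qty
E | 5
E | 50
After GROUP BY (1 rows):
depts.tag | sum_qty
E | 55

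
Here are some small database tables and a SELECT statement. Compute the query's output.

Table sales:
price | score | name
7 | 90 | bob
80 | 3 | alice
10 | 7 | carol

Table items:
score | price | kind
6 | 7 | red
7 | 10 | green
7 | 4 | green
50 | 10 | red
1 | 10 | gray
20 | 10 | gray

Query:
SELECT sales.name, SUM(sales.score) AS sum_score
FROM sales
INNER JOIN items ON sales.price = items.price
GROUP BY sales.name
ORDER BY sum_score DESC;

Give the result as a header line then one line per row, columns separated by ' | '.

== RESULT ==
sales.name | sum_score
bob | 90
carol | 28

Derivation:
After JOIN items (5 rows):
sales.price | sales.score | sales.name | items.score | items.price | items.kind
7 | 90 | bob | 6 | 7 | red
10 | 7 | carol | 7 | 10 | green
10 | 7 | carol | 50 | 10 | red
10 | 7 | carol | 1 | 10 | gray
10 | 7 | carol | 20 | 10 | gray
After GROUP BY (2 rows):
sales.name | sum_score
bob | 90
carol | 28
After ORDER BY (2 rows):
sales.name | sum_score
bob | 90
carol | 28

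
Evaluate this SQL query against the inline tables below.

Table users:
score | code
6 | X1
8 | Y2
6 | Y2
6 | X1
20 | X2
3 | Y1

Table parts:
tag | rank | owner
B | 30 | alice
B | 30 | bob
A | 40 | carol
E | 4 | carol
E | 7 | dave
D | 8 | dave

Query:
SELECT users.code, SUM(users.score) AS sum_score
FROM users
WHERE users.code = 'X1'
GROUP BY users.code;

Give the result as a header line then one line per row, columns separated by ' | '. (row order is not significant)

After WHERE (2 rows):
users.score | users.code
6 | X1
6 | X1
After GROUP BY (1 rows):
users.code | sum_score
X1 | 12

== RESULT ==
users.code | sum_score
X1 | 12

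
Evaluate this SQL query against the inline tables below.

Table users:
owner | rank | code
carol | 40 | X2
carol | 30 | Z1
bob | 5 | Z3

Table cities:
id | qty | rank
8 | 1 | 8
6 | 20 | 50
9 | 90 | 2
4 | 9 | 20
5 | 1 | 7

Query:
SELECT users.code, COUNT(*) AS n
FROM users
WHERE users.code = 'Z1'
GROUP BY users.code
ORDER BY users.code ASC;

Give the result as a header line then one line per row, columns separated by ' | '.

== RESULT ==
users.code | n
Z1 | 1

Derivation:
After WHERE (1 rows):
users.owner | users.rank | users.code
carol | 30 | Z1
After GROUP BY (1 rows):
users.code | n
Z1 | 1
After ORDER BY (1 rows):
users.code | n
Z1 | 1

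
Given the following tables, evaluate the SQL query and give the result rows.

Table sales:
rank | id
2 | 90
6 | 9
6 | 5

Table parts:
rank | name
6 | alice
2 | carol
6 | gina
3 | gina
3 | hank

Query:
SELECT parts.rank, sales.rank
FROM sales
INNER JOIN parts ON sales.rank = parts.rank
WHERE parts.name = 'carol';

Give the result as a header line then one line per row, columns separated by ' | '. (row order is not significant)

== RESULT ==
parts.rank | sales.rank
2 | 2

Derivation:
After JOIN parts (5 rows):
sales.rank | sales.id | parts.rank | parts.name
2 | 90 | 2 | carol
6 | 9 | 6 | alice
6 | 9 | 6 | gina
6 | 5 | 6 | alice
6 | 5 | 6 | gina
After WHERE (1 rows):
sales.rank | sales.id | parts.rank | parts.name
2 | 90 | 2 | carol
After SELECT (1 rows):
parts.rank | sales.rank
2 | 2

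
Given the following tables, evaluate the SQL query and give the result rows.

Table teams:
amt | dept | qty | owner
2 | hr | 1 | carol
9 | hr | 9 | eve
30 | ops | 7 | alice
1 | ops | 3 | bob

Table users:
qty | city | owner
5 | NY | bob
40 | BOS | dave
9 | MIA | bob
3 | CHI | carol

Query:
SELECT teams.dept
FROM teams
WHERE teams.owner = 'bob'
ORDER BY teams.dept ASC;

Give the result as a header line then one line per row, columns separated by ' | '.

After WHERE (1 rows):
teams.amt | teams.dept | teams.qty | teams.owner
1 | ops | 3 | bob
After SELECT (1 rows):
teams.dept
ops
After ORDER BY (1 rows):
teams.dept
ops

== RESULT ==
teams.dept
ops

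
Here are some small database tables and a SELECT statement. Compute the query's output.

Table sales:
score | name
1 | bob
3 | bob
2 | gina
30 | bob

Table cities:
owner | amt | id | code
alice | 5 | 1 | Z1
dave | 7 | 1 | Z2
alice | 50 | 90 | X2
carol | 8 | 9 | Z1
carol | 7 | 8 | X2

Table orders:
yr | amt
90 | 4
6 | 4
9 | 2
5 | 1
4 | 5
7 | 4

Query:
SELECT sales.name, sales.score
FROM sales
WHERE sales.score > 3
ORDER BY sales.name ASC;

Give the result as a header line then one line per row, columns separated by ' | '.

After WHERE (1 rows):
sales.score | sales.name
30 | bob
After SELECT (1 rows):
sales.name | sales.score
bob | 30
After ORDER BY (1 rows):
sales.name | sales.score
bob | 30

== RESULT ==
sales.name | sales.score
bob | 30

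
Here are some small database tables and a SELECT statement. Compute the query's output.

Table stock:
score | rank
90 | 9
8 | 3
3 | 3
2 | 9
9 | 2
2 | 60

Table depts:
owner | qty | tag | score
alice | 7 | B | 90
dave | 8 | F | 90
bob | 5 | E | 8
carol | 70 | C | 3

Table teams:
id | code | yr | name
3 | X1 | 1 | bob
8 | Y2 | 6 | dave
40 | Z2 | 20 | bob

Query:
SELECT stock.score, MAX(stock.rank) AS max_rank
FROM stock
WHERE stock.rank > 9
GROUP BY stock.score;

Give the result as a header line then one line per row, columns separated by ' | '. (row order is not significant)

After WHERE (1 rows):
stock.score | stock.rank
2 | 60
After GROUP BY (1 rows):
stock.score | max_rank
2 | 60

== RESULT ==
stock.score | max_rank
2 | 60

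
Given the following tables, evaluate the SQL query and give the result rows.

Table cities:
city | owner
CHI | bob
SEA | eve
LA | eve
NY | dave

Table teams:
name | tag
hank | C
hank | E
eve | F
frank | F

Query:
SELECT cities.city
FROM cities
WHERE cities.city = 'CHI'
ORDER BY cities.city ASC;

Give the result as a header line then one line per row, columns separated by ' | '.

After WHERE (1 rows):
cities.city | cities.owner
CHI | bob
After SELECT (1 rows):
cities.city
CHI
After ORDER BY (1 rows):
cities.city
CHI

== RESULT ==
cities.city
CHI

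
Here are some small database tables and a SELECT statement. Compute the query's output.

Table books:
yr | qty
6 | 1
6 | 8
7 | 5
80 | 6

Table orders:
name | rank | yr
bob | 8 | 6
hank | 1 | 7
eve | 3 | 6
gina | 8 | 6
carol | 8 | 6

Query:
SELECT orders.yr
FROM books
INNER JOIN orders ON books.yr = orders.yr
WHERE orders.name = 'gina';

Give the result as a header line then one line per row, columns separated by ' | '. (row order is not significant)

== RESULT ==
orders.yr
6
6

Derivation:
After JOIN orders (9 rows):
books.yr | books.qty | orders.name | orders.rank | orders.yr
6 | 1 | bob | 8 | 6
6 | 1 | eve | 3 | 6
6 | 1 | gina | 8 | 6
6 | 1 | carol | 8 | 6
6 | 8 | bob | 8 | 6
6 | 8 | eve | 3 | 6
6 | 8 | gina | 8 | 6
6 | 8 | carol | 8 | 6
7 | 5 | hank | 1 | 7
After WHERE (2 rows):
books.yr | books.qty | orders.name | orders.rank | orders.yr
6 | 1 | gina | 8 | 6
6 | 8 | gina | 8 | 6
After SELECT (2 rows):
orders.yr
6
6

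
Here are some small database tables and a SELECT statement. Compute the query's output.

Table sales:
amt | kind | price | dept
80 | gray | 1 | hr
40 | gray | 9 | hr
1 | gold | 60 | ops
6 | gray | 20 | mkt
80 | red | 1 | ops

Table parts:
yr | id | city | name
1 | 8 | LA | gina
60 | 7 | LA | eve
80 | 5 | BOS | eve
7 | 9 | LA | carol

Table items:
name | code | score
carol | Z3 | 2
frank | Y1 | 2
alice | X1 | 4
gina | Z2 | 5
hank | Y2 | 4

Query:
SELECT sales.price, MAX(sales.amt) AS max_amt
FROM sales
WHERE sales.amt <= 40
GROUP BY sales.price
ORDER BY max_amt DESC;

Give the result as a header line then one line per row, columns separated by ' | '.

== RESULT ==
sales.price | max_amt
9 | 40
20 | 6
60 | 1

Derivation:
After WHERE (3 rows):
sales.amt | sales.kind | sales.price | sales.dept
40 | gray | 9 | hr
1 | gold | 60 | ops
6 | gray | 20 | mkt
After GROUP BY (3 rows):
sales.price | max_amt
9 | 40
60 | 1
20 | 6
After ORDER BY (3 rows):
sales.price | max_amt
9 | 40
20 | 6
60 | 1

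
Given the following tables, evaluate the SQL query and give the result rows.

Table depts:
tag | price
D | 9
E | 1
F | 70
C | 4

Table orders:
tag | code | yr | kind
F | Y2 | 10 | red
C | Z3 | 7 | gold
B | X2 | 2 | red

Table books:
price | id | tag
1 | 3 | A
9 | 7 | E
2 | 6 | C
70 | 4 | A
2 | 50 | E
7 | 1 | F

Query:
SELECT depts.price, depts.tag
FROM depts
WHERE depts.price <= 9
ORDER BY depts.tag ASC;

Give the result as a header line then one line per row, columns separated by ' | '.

== RESULT ==
depts.price | depts.tag
4 | C
9 | D
1 | E

Derivation:
After WHERE (3 rows):
depts.tag | depts.price
D | 9
E | 1
C | 4
After SELECT (3 rows):
depts.price | depts.tag
9 | D
1 | E
4 | C
After ORDER BY (3 rows):
depts.price | depts.tag
4 | C
9 | D
1 | E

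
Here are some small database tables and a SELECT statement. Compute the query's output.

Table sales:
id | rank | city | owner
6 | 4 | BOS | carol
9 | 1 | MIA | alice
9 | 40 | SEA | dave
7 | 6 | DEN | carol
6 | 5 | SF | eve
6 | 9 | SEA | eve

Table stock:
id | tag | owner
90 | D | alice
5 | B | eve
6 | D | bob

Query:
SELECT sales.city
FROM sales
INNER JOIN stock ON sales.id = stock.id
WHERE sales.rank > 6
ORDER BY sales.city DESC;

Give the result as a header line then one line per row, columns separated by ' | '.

== RESULT ==
sales.city
SEA

Derivation:
After JOIN stock (3 rows):
sales.id | sales.rank | sales.city | sales.owner | stock.id | stock.tag | stock.owner
6 | 4 | BOS | carol | 6 | D | bob
6 | 5 | SF | eve | 6 | D | bob
6 | 9 | SEA | eve | 6 | D | bob
After WHERE (1 rows):
sales.id | sales.rank | sales.city | sales.owner | stock.id | stock.tag | stock.owner
6 | 9 | SEA | eve | 6 | D | bob
After SELECT (1 rows):
sales.city
SEA
After ORDER BY (1 rows):
sales.city
SEA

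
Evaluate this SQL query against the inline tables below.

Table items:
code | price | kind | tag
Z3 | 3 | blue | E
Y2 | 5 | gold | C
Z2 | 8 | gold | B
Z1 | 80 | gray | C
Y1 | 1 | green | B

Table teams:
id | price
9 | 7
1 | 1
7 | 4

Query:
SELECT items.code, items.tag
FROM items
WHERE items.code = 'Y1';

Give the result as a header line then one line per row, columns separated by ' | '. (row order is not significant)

After WHERE (1 rows):
items.code | items.price | items.kind | items.tag
Y1 | 1 | green | B
After SELECT (1 rows):
items.code | items.tag
Y1 | B

== RESULT ==
items.code | items.tag
Y1 | B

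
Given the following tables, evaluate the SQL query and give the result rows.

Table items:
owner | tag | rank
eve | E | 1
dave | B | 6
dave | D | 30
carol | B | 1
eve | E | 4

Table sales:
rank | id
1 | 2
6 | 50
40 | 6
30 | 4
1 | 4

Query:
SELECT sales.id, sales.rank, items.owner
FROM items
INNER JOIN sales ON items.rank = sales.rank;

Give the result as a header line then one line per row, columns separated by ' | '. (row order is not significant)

After JOIN sales (6 rows):
items.owner | items.tag | items.rank | sales.rank | sales.id
eve | E | 1 | 1 | 2
eve | E | 1 | 1 | 4
dave | B | 6 | 6 | 50
dave | D | 30 | 30 | 4
carol | B | 1 | 1 | 2
carol | B | 1 | 1 | 4
After SELECT (6 rows):
sales.id | sales.rank | items.owner
2 | 1 | eve
4 | 1 | eve
50 | 6 | dave
4 | 30 | dave
2 | 1 | carol
4 | 1 | carol

== RESULT ==
sales.id | sales.rank | items.owner
2 | 1 | eve
4 | 1 | eve
50 | 6 | dave
4 | 30 | dave
2 | 1 | carol
4 | 1 | carol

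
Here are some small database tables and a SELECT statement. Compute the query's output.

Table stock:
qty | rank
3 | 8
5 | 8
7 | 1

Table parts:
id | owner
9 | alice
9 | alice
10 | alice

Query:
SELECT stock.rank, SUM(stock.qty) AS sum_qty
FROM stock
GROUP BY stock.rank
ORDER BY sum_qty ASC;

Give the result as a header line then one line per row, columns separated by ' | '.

After GROUP BY (2 rows):
stock.rank | sum_qty
8 | 8
1 | 7
After ORDER BY (2 rows):
stock.rank | sum_qty
1 | 7
8 | 8

== RESULT ==
stock.rank | sum_qty
1 | 7
8 | 8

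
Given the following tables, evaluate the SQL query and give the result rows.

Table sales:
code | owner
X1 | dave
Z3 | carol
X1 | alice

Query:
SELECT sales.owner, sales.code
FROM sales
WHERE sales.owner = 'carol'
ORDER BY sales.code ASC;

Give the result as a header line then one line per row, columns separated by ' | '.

After WHERE (1 rows):
sales.code | sales.owner
Z3 | carol
After SELECT (1 rows):
sales.owner | sales.code
carol | Z3
After ORDER BY (1 rows):
sales.owner | sales.code
carol | Z3

== RESULT ==
sales.owner | sales.code
carol | Z3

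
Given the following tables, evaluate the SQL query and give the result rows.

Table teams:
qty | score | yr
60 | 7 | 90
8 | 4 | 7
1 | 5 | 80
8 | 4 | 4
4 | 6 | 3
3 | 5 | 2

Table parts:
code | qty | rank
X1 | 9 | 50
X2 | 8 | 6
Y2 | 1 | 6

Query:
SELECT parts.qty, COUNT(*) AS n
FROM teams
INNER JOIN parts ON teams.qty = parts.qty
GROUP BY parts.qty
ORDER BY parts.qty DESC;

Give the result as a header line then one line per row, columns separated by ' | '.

== RESULT ==
parts.qty | n
8 | 2
1 | 1

Derivation:
After JOIN parts (3 rows):
teams.qty | teams.score | teams.yr | parts.code | parts.qty | parts.rank
8 | 4 | 7 | X2 | 8 | 6
1 | 5 | 80 | Y2 | 1 | 6
8 | 4 | 4 | X2 | 8 | 6
After GROUP BY (2 rows):
parts.qty | n
8 | 2
1 | 1
After ORDER BY (2 rows):
parts.qty | n
8 | 2
1 | 1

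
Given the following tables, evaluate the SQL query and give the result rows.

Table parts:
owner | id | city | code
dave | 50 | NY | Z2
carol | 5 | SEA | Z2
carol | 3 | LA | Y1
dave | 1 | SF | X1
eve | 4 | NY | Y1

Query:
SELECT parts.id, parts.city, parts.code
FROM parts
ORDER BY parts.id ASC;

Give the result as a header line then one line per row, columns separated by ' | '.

After SELECT (5 rows):
parts.id | parts.city | parts.code
50 | NY | Z2
5 | SEA | Z2
3 | LA | Y1
1 | SF | X1
4 | NY | Y1
After ORDER BY (5 rows):
parts.id | parts.city | parts.code
1 | SF | X1
3 | LA | Y1
4 | NY | Y1
5 | SEA | Z2
50 | NY | Z2

== RESULT ==
parts.id | parts.city | parts.code
1 | SF | X1
3 | LA | Y1
4 | NY | Y1
5 | SEA | Z2
50 | NY | Z2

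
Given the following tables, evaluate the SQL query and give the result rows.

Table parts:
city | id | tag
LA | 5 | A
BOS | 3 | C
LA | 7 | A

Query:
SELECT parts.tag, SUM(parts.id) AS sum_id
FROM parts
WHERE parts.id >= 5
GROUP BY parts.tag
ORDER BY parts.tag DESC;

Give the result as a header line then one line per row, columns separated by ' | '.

== RESULT ==
parts.tag | sum_id
A | 12

Derivation:
After WHERE (2 rows):
parts.city | parts.id | parts.tag
LA | 5 | A
LA | 7 | A
After GROUP BY (1 rows):
parts.tag | sum_id
A | 12
After ORDER BY (1 rows):
parts.tag | sum_id
A | 12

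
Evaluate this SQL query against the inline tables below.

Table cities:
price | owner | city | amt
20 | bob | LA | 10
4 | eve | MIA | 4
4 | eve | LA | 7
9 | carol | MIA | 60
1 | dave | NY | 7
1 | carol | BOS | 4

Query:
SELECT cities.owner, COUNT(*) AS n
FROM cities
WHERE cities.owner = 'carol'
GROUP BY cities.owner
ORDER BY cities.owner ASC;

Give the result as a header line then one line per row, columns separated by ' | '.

After WHERE (2 rows):
cities.price | cities.owner | cities.city | cities.amt
9 | carol | MIA | 60
1 | carol | BOS | 4
After GROUP BY (1 rows):
cities.owner | n
carol | 2
After ORDER BY (1 rows):
cities.owner | n
carol | 2

== RESULT ==
cities.owner | n
carol | 2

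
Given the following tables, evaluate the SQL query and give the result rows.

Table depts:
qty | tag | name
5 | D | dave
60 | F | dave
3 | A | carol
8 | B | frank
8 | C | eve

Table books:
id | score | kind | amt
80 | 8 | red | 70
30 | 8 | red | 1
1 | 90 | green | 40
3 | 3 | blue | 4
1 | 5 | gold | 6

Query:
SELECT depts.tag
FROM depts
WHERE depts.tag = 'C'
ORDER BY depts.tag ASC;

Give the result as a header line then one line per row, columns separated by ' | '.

After WHERE (1 rows):
depts.qty | depts.tag | depts.name
8 | C | eve
After SELECT (1 rows):
depts.tag
C
After ORDER BY (1 rows):
depts.tag
C

== RESULT ==
depts.tag
C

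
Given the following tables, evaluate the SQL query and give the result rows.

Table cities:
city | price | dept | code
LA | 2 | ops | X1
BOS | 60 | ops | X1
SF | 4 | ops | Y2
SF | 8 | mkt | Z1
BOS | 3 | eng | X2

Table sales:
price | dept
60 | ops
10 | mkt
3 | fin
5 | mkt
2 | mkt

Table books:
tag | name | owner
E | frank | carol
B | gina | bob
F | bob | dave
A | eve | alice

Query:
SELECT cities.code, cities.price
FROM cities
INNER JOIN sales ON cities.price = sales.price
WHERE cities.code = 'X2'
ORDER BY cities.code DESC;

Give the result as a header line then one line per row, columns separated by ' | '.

After JOIN sales (3 rows):
cities.city | cities.price | cities.dept | cities.code | sales.price | sales.dept
LA | 2 | ops | X1 | 2 | mkt
BOS | 60 | ops | X1 | 60 | ops
BOS | 3 | eng | X2 | 3 | fin
After WHERE (1 rows):
cities.city | cities.price | cities.dept | cities.code | sales.price | sales.dept
BOS | 3 | eng | X2 | 3 | fin
After SELECT (1 rows):
cities.code | cities.price
X2 | 3
After ORDER BY (1 rows):
cities.code | cities.price
X2 | 3

== RESULT ==
cities.code | cities.price
X2 | 3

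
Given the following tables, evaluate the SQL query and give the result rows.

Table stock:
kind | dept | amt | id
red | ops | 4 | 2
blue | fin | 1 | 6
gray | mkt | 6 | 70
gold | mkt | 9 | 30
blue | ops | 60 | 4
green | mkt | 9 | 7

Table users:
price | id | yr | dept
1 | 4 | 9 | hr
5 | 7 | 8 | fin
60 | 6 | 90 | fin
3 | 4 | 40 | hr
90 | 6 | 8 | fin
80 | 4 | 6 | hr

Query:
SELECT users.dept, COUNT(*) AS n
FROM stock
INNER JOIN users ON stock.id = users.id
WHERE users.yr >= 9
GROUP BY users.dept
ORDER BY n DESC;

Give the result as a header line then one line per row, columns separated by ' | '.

== RESULT ==
users.dept | n
hr | 2
fin | 1

Derivation:
After JOIN users (6 rows):
stock.kind | stock.dept | stock.amt | stock.id | users.price | users.id | users.yr | users.dept
blue | fin | 1 | 6 | 60 | 6 | 90 | fin
blue | fin | 1 | 6 | 90 | 6 | 8 | fin
blue | ops | 60 | 4 | 1 | 4 | 9 | hr
blue | ops | 60 | 4 | 3 | 4 | 40 | hr
blue | ops | 60 | 4 | 80 | 4 | 6 | hr
green | mkt | 9 | 7 | 5 | 7 | 8 | fin
After WHERE (3 rows):
stock.kind | stock.dept | stock.amt | stock.id | users.price | users.id | users.yr | users.dept
blue | fin | 1 | 6 | 60 | 6 | 90 | fin
blue | ops | 60 | 4 | 1 | 4 | 9 | hr
blue | ops | 60 | 4 | 3 | 4 | 40 | hr
After GROUP BY (2 rows):
users.dept | n
fin | 1
hr | 2
After ORDER BY (2 rows):
users.dept | n
hr | 2
fin | 1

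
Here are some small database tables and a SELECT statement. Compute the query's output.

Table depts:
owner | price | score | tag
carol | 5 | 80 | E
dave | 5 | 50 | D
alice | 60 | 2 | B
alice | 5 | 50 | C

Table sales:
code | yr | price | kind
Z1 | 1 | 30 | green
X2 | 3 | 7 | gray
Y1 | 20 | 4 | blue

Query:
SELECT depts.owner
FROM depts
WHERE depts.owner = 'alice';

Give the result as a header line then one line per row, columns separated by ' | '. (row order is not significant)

== RESULT ==
depts.owner
alice
alice

Derivation:
After WHERE (2 rows):
depts.owner | depts.price | depts.score | depts.tag
alice | 60 | 2 | B
alice | 5 | 50 | C
After SELECT (2 rows):
depts.owner
alice
alice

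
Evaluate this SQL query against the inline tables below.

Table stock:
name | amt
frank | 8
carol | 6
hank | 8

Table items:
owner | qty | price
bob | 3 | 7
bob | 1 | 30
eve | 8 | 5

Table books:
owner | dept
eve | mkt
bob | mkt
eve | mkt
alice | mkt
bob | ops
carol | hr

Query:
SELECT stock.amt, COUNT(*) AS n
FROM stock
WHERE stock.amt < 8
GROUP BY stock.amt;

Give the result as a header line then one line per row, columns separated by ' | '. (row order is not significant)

After WHERE (1 rows):
stock.name | stock.amt
carol | 6
After GROUP BY (1 rows):
stock.amt | n
6 | 1

== RESULT ==
stock.amt | n
6 | 1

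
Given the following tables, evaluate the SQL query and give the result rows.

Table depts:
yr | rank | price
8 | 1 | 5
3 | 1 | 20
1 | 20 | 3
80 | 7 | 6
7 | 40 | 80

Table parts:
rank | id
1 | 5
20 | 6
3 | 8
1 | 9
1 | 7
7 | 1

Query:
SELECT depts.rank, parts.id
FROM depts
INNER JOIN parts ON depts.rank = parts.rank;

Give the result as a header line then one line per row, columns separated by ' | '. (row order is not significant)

After JOIN parts (8 rows):
depts.yr | depts.rank | depts.price | parts.rank | parts.id
8 | 1 | 5 | 1 | 5
8 | 1 | 5 | 1 | 9
8 | 1 | 5 | 1 | 7
3 | 1 | 20 | 1 | 5
3 | 1 | 20 | 1 | 9
3 | 1 | 20 | 1 | 7
1 | 20 | 3 | 20 | 6
80 | 7 | 6 | 7 | 1
After SELECT (8 rows):
depts.rank | parts.id
1 | 5
1 | 9
1 | 7
1 | 5
1 | 9
1 | 7
20 | 6
7 | 1

== RESULT ==
depts.rank | parts.id
1 | 5
1 | 9
1 | 7
1 | 5
1 | 9
1 | 7
20 | 6
7 | 1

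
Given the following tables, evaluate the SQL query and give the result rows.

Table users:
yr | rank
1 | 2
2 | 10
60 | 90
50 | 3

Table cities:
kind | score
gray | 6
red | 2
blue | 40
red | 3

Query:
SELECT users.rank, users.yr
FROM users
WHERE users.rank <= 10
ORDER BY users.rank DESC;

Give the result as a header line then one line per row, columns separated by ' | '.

== RESULT ==
users.rank | users.yr
10 | 2
3 | 50
2 | 1

Derivation:
After WHERE (3 rows):
users.yr | users.rank
1 | 2
2 | 10
50 | 3
After SELECT (3 rows):
users.rank | users.yr
2 | 1
10 | 2
3 | 50
After ORDER BY (3 rows):
users.rank | users.yr
10 | 2
3 | 50
2 | 1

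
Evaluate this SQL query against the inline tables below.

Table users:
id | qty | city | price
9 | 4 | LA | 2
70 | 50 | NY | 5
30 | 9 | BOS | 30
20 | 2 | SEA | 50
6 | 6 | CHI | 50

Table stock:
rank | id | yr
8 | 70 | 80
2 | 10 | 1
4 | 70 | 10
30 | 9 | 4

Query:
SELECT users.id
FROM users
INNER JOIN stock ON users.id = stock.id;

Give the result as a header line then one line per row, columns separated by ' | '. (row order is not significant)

== RESULT ==
users.id
9
70
70

Derivation:
After JOIN stock (3 rows):
users.id | users.qty | users.city | users.price | stock.rank | stock.id | stock.yr
9 | 4 | LA | 2 | 30 | 9 | 4
70 | 50 | NY | 5 | 8 | 70 | 80
70 | 50 | NY | 5 | 4 | 70 | 10
After SELECT (3 rows):
users.id
9
70
70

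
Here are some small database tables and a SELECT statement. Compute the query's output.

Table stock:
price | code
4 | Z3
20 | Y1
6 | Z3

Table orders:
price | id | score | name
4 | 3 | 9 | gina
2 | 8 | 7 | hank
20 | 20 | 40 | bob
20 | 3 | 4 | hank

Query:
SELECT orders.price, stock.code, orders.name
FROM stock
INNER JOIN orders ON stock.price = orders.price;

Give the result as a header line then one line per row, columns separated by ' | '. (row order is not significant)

After JOIN orders (3 rows):
stock.price | stock.code | orders.price | orders.id | orders.score | orders.name
4 | Z3 | 4 | 3 | 9 | gina
20 | Y1 | 20 | 20 | 40 | bob
20 | Y1 | 20 | 3 | 4 | hank
After SELECT (3 rows):
orders.price | stock.code | orders.name
4 | Z3 | gina
20 | Y1 | bob
20 | Y1 | hank

== RESULT ==
orders.price | stock.code | orders.name
4 | Z3 | gina
20 | Y1 | bob
20 | Y1 | hank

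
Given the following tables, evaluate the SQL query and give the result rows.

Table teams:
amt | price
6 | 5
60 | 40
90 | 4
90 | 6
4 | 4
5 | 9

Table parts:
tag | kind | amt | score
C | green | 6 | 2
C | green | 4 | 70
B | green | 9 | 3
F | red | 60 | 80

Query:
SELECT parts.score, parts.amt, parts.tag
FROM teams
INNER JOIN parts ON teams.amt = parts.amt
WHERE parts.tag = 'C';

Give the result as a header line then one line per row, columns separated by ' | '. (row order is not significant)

== RESULT ==
parts.score | parts.amt | parts.tag
2 | 6 | C
70 | 4 | C

Derivation:
After JOIN parts (3 rows):
teams.amt | teams.price | parts.tag | parts.kind | parts.amt | parts.score
6 | 5 | C | green | 6 | 2
60 | 40 | F | red | 60 | 80
4 | 4 | C | green | 4 | 70
After WHERE (2 rows):
teams.amt | teams.price | parts.tag | parts.kind | parts.amt | parts.score
6 | 5 | C | green | 6 | 2
4 | 4 | C | green | 4 | 70
After SELECT (2 rows):
parts.score | parts.amt | parts.tag
2 | 6 | C
70 | 4 | C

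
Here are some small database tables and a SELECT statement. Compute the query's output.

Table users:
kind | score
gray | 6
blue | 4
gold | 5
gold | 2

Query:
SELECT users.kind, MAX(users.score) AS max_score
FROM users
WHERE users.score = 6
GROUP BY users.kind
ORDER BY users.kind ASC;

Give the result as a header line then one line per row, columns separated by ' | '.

== RESULT ==
users.kind | max_score
gray | 6

Derivation:
After WHERE (1 rows):
users.kind | users.score
gray | 6
After GROUP BY (1 rows):
users.kind | max_score
gray | 6
After ORDER BY (1 rows):
users.kind | max_score
gray | 6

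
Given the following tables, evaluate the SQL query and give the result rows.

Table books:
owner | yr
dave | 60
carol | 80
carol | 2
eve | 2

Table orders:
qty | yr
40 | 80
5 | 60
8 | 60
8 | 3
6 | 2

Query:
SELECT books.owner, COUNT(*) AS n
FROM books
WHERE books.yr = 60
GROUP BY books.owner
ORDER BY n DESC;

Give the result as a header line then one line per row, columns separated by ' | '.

== RESULT ==
books.owner | n
dave | 1

Derivation:
After WHERE (1 rows):
books.owner | books.yr
dave | 60
After GROUP BY (1 rows):
books.owner | n
dave | 1
After ORDER BY (1 rows):
books.owner | n
dave | 1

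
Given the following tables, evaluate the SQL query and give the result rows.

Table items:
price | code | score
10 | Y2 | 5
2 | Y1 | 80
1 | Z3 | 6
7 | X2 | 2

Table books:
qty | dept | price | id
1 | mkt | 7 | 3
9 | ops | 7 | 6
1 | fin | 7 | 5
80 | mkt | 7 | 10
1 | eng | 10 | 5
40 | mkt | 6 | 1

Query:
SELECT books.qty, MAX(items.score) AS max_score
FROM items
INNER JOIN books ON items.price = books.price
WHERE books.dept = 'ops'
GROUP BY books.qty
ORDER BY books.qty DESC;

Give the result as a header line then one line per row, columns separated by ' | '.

== RESULT ==
books.qty | max_score
9 | 2

Derivation:
After JOIN books (5 rows):
items.price | items.code | items.score | books.qty | books.dept | books.price | books.id
10 | Y2 | 5 | 1 | eng | 10 | 5
7 | X2 | 2 | 1 | mkt | 7 | 3
7 | X2 | 2 | 9 | ops | 7 | 6
7 | X2 | 2 | 1 | fin | 7 | 5
7 | X2 | 2 | 80 | mkt | 7 | 10
After WHERE (1 rows):
items.price | items.code | items.score | books.qty | books.dept | books.price | books.id
7 | X2 | 2 | 9 | ops | 7 | 6
After GROUP BY (1 rows):
books.qty | max_score
9 | 2
After ORDER BY (1 rows):
books.qty | max_score
9 | 2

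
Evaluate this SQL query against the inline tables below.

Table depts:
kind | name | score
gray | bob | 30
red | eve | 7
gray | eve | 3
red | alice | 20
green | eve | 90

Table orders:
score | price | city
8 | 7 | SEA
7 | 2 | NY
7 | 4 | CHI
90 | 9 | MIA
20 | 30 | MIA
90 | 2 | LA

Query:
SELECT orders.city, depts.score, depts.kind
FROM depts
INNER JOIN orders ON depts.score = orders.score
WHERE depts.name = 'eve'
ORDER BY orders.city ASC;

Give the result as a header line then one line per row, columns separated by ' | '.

== RESULT ==
orders.city | depts.score | depts.kind
CHI | 7 | red
LA | 90 | green
MIA | 90 | green
NY | 7 | red

Derivation:
After JOIN orders (5 rows):
depts.kind | depts.name | depts.score | orders.score | orders.price | orders.city
red | eve | 7 | 7 | 2 | NY
red | eve | 7 | 7 | 4 | CHI
red | alice | 20 | 20 | 30 | MIA
green | eve | 90 | 90 | 9 | MIA
green | eve | 90 | 90 | 2 | LA
After WHERE (4 rows):
depts.kind | depts.name | depts.score | orders.score | orders.price | orders.city
red | eve | 7 | 7 | 2 | NY
red | eve | 7 | 7 | 4 | CHI
green | eve | 90 | 90 | 9 | MIA
green | eve | 90 | 90 | 2 | LA
After SELECT (4 rows):
orders.city | depts.score | depts.kind
NY | 7 | red
CHI | 7 | red
MIA | 90 | green
LA | 90 | green
After ORDER BY (4 rows):
orders.city | depts.score | depts.kind
CHI | 7 | red
LA | 90 | green
MIA | 90 | green
NY | 7 | red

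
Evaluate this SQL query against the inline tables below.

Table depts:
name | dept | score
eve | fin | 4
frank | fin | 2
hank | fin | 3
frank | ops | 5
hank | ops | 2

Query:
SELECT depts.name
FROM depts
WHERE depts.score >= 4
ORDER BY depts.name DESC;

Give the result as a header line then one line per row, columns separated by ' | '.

After WHERE (2 rows):
depts.name | depts.dept | depts.score
eve | fin | 4
frank | ops | 5
After SELECT (2 rows):
depts.name
eve
frank
After ORDER BY (2 rows):
depts.name
frank
eve

== RESULT ==
depts.name
frank
eve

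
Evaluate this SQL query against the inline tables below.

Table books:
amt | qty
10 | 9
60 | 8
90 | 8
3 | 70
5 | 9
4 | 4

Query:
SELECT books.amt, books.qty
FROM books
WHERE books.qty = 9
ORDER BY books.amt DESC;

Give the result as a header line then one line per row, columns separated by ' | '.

After WHERE (2 rows):
books.amt | books.qty
10 | 9
5 | 9
After SELECT (2 rows):
books.amt | books.qty
10 | 9
5 | 9
After ORDER BY (2 rows):
books.amt | books.qty
10 | 9
5 | 9

== RESULT ==
books.amt | books.qty
10 | 9
5 | 9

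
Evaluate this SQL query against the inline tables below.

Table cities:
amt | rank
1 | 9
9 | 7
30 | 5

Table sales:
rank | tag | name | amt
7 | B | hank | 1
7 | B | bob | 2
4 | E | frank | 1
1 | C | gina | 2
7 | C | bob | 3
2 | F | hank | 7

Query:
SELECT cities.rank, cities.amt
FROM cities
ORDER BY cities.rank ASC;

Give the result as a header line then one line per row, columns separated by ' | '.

After SELECT (3 rows):
cities.rank | cities.amt
9 | 1
7 | 9
5 | 30
After ORDER BY (3 rows):
cities.rank | cities.amt
5 | 30
7 | 9
9 | 1

== RESULT ==
cities.rank | cities.amt
5 | 30
7 | 9
9 | 1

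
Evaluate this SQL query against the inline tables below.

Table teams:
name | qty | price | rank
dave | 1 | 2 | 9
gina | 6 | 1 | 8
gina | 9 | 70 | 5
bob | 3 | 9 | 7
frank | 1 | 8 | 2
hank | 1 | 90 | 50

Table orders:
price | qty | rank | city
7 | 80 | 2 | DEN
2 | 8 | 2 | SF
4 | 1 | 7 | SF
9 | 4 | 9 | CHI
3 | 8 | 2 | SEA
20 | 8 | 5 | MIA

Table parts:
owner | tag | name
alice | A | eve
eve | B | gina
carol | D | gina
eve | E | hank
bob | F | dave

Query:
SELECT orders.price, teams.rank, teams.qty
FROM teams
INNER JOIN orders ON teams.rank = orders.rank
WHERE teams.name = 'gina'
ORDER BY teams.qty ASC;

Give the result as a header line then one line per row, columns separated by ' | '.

== RESULT ==
orders.price | teams.rank | teams.qty
20 | 5 | 9

Derivation:
After JOIN orders (6 rows):
teams.name | teams.qty | teams.price | teams.rank | orders.price | orders.qty | orders.rank | orders.city
dave | 1 | 2 | 9 | 9 | 4 | 9 | CHI
gina | 9 | 70 | 5 | 20 | 8 | 5 | MIA
bob | 3 | 9 | 7 | 4 | 1 | 7 | SF
frank | 1 | 8 | 2 | 7 | 80 | 2 | DEN
frank | 1 | 8 | 2 | 2 | 8 | 2 | SF
frank | 1 | 8 | 2 | 3 | 8 | 2 | SEA
After WHERE (1 rows):
teams.name | teams.qty | teams.price | teams.rank | orders.price | orders.qty | orders.rank | orders.city
gina | 9 | 70 | 5 | 20 | 8 | 5 | MIA
After SELECT (1 rows):
orders.price | teams.rank | teams.qty
20 | 5 | 9
After ORDER BY (1 rows):
orders.price | teams.rank | teams.qty
20 | 5 | 9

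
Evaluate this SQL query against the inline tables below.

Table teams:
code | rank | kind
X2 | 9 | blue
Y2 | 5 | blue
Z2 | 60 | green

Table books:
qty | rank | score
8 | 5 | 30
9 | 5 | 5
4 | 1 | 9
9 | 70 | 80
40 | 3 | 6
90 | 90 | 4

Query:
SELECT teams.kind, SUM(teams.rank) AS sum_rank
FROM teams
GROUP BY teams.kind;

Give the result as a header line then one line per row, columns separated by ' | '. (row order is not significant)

After GROUP BY (2 rows):
teams.kind | sum_rank
blue | 14
green | 60

== RESULT ==
teams.kind | sum_rank
blue | 14
green | 60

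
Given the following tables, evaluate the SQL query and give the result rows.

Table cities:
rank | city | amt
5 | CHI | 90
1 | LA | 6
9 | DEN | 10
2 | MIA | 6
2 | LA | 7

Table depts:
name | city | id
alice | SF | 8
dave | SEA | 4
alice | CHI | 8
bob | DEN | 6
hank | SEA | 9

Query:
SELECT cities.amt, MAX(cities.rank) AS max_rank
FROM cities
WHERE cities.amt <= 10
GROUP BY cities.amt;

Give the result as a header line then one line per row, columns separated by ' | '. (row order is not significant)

After WHERE (4 rows):
cities.rank | cities.city | cities.amt
1 | LA | 6
9 | DEN | 10
2 | MIA | 6
2 | LA | 7
After GROUP BY (3 rows):
cities.amt | max_rank
6 | 2
10 | 9
7 | 2

== RESULT ==
cities.amt | max_rank
6 | 2
10 | 9
7 | 2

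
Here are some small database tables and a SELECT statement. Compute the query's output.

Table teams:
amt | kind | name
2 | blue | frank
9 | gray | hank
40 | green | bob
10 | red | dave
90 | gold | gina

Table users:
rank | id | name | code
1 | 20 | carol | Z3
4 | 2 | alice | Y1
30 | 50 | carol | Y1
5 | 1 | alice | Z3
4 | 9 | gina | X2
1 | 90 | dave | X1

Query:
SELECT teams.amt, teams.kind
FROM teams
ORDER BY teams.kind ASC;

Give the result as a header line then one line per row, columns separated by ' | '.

After SELECT (5 rows):
teams.amt | teams.kind
2 | blue
9 | gray
40 | green
10 | red
90 | gold
After ORDER BY (5 rows):
teams.amt | teams.kind
2 | blue
90 | gold
9 | gray
40 | green
10 | red

== RESULT ==
teams.amt | teams.kind
2 | blue
90 | gold
9 | gray
40 | green
10 | red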